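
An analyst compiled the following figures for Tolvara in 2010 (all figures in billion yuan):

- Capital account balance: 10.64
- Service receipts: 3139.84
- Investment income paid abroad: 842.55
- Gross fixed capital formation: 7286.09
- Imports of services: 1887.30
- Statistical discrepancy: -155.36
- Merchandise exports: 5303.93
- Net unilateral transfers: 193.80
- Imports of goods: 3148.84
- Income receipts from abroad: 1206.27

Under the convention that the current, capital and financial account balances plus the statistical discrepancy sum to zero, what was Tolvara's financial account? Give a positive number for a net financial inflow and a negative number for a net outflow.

Goods balance = 5303.93 - 3148.84 = 2155.09
Services balance = 3139.84 - 1887.30 = 1252.54
Trade balance (goods + services) = 2155.09 + 1252.54 = 3407.63
Net primary income = 1206.27 - 842.55 = 363.72
Net secondary income = 193.80
Current account = 3407.63 + 363.72 + 193.80 = 3965.15
Financial account = -(3965.15 + 10.64 + (-155.36)) = -3820.43

-3820.43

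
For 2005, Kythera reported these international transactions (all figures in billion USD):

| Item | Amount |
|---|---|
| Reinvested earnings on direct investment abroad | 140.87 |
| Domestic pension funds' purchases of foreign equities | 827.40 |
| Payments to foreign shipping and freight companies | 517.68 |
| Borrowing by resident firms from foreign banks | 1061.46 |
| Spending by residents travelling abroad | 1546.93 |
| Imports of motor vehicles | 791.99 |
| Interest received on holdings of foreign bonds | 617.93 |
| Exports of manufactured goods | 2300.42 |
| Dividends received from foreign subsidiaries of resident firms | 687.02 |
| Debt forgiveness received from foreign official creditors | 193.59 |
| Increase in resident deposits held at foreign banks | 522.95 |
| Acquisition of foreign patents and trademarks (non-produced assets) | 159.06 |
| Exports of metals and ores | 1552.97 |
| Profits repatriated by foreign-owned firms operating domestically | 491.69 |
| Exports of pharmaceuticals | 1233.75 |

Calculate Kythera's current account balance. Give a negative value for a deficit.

3184.67

Goods: 2300.42 + 1233.75 - 791.99 + 1552.97 = 4295.15
Services: -1546.93 - 517.68 = -2064.61
Primary income: 140.87 + 617.93 - 491.69 + 687.02 = 954.13
Current account = 4295.15 + (-2064.61) + 954.13 = 3184.67
(Excluded from the current account — financial account: domestic pension funds' purchases of foreign equities 827.40, borrowing by resident firms from foreign banks 1061.46, increase in resident deposits held at foreign banks 522.95; capital account: debt forgiveness received from foreign official creditors 193.59, acquisition of foreign patents and trademarks (non-produced assets) 159.06.)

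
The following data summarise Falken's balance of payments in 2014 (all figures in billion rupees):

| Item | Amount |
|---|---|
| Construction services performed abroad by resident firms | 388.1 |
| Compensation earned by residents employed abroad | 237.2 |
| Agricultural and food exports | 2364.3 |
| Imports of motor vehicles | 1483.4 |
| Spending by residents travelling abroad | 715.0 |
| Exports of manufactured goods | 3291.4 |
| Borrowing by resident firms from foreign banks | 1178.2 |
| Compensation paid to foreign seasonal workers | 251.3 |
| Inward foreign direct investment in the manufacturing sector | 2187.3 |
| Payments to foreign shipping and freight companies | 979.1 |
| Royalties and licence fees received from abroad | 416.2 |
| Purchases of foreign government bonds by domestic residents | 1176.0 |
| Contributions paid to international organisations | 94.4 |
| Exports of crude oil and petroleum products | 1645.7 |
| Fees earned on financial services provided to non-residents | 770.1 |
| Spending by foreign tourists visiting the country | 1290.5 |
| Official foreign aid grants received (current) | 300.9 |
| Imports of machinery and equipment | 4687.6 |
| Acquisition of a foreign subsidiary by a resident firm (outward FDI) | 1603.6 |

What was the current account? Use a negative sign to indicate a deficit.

2493.6

Goods: -1483.4 + 3291.4 + 1645.7 + 2364.3 - 4687.6 = 1130.4
Services: 1290.5 + 416.2 - 979.1 - 715.0 + 770.1 + 388.1 = 1170.8
Primary income: -251.3 + 237.2 = -14.1
Secondary income: -94.4 + 300.9 = 206.5
Current account = 1130.4 + 1170.8 + (-14.1) + 206.5 = 2493.6
(Excluded from the current account — financial account: borrowing by resident firms from foreign banks 1178.2, inward foreign direct investment in the manufacturing sector 2187.3, purchases of foreign government bonds by domestic residents 1176.0, acquisition of a foreign subsidiary by a resident firm (outward FDI) 1603.6.)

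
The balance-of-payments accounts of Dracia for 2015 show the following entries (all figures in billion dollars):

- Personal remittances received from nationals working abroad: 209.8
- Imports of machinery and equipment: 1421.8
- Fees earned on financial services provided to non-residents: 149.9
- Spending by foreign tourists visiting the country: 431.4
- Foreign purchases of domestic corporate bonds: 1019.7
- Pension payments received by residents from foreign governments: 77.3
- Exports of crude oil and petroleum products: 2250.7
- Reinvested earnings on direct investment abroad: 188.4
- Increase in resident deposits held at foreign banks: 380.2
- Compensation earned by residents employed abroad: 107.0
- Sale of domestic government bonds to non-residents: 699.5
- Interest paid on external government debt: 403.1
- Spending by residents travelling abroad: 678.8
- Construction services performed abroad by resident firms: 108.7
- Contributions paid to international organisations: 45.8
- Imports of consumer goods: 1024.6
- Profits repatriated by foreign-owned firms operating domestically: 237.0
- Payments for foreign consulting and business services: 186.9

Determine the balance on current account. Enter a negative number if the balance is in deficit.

-474.8

Goods: 2250.7 - 1421.8 - 1024.6 = -195.7
Services: 149.9 - 186.9 - 678.8 + 431.4 + 108.7 = -175.7
Primary income: 107.0 - 237.0 + 188.4 - 403.1 = -344.7
Secondary income: 77.3 - 45.8 + 209.8 = 241.3
Current account = (-195.7) + (-175.7) + (-344.7) + 241.3 = -474.8
(Excluded from the current account — financial account: foreign purchases of domestic corporate bonds 1019.7, increase in resident deposits held at foreign banks 380.2, sale of domestic government bonds to non-residents 699.5.)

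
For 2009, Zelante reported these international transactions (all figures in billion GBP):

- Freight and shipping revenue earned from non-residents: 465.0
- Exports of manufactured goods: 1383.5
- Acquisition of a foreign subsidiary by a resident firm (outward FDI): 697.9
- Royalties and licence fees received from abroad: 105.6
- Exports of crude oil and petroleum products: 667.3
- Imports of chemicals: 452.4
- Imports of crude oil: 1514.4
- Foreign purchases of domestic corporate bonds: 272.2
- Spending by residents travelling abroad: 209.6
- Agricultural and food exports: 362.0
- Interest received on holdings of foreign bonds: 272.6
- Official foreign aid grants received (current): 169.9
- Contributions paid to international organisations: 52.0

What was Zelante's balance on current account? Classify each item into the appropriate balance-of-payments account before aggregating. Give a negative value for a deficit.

1197.5

Goods: 1383.5 - 452.4 - 1514.4 + 362.0 + 667.3 = 446.0
Services: 105.6 - 209.6 + 465.0 = 361.0
Primary income: 272.6
Secondary income: 169.9 - 52.0 = 117.9
Current account = 446.0 + 361.0 + 272.6 + 117.9 = 1197.5
(Excluded from the current account — financial account: acquisition of a foreign subsidiary by a resident firm (outward FDI) 697.9, foreign purchases of domestic corporate bonds 272.2.)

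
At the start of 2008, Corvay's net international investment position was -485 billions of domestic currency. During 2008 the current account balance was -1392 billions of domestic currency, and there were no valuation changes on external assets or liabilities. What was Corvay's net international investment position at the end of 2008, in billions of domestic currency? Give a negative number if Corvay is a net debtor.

With no valuation effects, change in NIIP = current account = -1392
End-of-year NIIP = -485 + (-1392) = -1877

-1877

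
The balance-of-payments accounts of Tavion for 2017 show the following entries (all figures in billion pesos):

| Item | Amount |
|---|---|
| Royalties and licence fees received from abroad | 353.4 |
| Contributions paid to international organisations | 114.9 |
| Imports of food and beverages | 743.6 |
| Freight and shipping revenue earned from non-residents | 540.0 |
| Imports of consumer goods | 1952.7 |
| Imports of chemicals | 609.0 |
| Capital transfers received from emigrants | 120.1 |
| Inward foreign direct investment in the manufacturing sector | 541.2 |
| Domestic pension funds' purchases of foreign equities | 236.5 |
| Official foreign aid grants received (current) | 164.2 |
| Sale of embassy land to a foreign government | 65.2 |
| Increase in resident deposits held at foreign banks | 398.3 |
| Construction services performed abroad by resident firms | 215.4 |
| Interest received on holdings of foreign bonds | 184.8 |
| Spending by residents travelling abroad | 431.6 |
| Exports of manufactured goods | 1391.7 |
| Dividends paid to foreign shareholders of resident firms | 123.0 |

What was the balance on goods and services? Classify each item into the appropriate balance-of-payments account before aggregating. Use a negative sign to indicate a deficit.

Goods: -1952.7 - 609.0 + 1391.7 - 743.6 = -1913.6
Services: -431.6 + 215.4 + 353.4 + 540.0 = 677.2
Trade balance = -1913.6 + 677.2 = -1236.4
(Excluded from the trade balance — secondary income: contributions paid to international organisations 114.9, official foreign aid grants received (current) 164.2; capital account: capital transfers received from emigrants 120.1, sale of embassy land to a foreign government 65.2; financial account: inward foreign direct investment in the manufacturing sector 541.2, domestic pension funds' purchases of foreign equities 236.5, increase in resident deposits held at foreign banks 398.3; primary income: interest received on holdings of foreign bonds 184.8, dividends paid to foreign shareholders of resident firms 123.0.)

-1236.4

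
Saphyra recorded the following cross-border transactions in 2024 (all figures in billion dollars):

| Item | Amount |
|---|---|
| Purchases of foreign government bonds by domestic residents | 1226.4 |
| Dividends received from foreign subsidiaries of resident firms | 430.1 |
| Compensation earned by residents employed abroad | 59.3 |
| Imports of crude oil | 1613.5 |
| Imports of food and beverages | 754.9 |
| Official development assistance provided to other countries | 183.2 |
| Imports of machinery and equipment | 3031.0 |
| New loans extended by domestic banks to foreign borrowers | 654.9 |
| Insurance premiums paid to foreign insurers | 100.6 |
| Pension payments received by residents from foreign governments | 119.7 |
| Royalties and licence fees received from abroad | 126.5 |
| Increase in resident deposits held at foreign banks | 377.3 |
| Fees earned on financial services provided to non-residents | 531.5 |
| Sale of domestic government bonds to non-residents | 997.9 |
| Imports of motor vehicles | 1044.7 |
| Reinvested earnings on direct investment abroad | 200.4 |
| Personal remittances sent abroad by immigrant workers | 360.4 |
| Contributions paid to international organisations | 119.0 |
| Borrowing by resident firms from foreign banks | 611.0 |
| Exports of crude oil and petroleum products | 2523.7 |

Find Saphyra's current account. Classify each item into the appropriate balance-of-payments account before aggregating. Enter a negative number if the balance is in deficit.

-3216.1

Goods: -1613.5 - 3031.0 + 2523.7 - 1044.7 - 754.9 = -3920.4
Services: 126.5 + 531.5 - 100.6 = 557.4
Primary income: 200.4 + 430.1 + 59.3 = 689.8
Secondary income: 119.7 - 183.2 - 360.4 - 119.0 = -542.9
Current account = (-3920.4) + 557.4 + 689.8 + (-542.9) = -3216.1
(Excluded from the current account — financial account: purchases of foreign government bonds by domestic residents 1226.4, new loans extended by domestic banks to foreign borrowers 654.9, increase in resident deposits held at foreign banks 377.3, sale of domestic government bonds to non-residents 997.9, borrowing by resident firms from foreign banks 611.0.)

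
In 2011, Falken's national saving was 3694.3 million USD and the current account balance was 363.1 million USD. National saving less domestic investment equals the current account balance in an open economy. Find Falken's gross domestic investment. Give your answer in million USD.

I = S - CA = 3694.3 - 363.1 = 3331.2

3331.2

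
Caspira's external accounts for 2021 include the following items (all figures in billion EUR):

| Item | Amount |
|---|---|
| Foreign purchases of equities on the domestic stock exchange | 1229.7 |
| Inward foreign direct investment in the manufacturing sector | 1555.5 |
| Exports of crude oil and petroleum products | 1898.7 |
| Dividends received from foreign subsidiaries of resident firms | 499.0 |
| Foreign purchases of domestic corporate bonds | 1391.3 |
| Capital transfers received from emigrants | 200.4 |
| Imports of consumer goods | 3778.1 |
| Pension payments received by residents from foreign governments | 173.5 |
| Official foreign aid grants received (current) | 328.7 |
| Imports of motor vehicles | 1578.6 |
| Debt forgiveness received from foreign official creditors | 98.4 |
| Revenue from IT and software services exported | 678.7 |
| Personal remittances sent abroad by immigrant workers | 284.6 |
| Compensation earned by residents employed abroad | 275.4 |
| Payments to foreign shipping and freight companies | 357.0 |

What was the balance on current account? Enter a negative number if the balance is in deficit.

Goods: -3778.1 + 1898.7 - 1578.6 = -3458.0
Services: -357.0 + 678.7 = 321.7
Primary income: 499.0 + 275.4 = 774.4
Secondary income: 173.5 - 284.6 + 328.7 = 217.6
Current account = (-3458.0) + 321.7 + 774.4 + 217.6 = -2144.3
(Excluded from the current account — financial account: foreign purchases of equities on the domestic stock exchange 1229.7, inward foreign direct investment in the manufacturing sector 1555.5, foreign purchases of domestic corporate bonds 1391.3; capital account: capital transfers received from emigrants 200.4, debt forgiveness received from foreign official creditors 98.4.)

-2144.3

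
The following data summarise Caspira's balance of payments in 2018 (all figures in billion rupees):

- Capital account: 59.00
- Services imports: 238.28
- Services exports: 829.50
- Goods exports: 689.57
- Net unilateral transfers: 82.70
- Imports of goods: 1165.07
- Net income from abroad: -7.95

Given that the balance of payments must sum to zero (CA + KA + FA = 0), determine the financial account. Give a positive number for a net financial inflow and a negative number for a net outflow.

Goods balance = 689.57 - 1165.07 = -475.50
Services balance = 829.50 - 238.28 = 591.22
Trade balance (goods + services) = -475.50 + 591.22 = 115.72
Net primary income = -7.95
Net secondary income = 82.70
Current account = 115.72 + (-7.95) + 82.70 = 190.47
Financial account = -(190.47 + 59.00) = -249.47

-249.47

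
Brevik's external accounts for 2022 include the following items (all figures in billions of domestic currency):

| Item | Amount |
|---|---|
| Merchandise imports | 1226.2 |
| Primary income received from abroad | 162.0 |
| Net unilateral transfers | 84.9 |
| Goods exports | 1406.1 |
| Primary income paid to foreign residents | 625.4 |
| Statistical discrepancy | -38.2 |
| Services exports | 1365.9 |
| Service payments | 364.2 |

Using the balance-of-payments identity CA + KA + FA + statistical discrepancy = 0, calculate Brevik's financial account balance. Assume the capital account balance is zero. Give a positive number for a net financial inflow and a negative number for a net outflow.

-764.9

Goods balance = 1406.1 - 1226.2 = 179.9
Services balance = 1365.9 - 364.2 = 1001.7
Trade balance (goods + services) = 179.9 + 1001.7 = 1181.6
Net primary income = 162.0 - 625.4 = -463.4
Net secondary income = 84.9
Current account = 1181.6 + (-463.4) + 84.9 = 803.1
Financial account = -(803.1 + (-38.2)) = -764.9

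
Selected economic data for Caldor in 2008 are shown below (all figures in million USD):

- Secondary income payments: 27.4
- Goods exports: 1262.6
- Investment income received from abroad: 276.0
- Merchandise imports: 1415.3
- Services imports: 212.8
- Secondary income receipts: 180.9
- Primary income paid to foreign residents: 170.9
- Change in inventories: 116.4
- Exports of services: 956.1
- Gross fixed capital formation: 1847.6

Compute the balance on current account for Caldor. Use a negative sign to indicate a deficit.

Goods balance = 1262.6 - 1415.3 = -152.7
Services balance = 956.1 - 212.8 = 743.3
Trade balance (goods + services) = -152.7 + 743.3 = 590.6
Net primary income = 276.0 - 170.9 = 105.1
Net secondary income = 180.9 - 27.4 = 153.5
Current account = 590.6 + 105.1 + 153.5 = 849.2

849.2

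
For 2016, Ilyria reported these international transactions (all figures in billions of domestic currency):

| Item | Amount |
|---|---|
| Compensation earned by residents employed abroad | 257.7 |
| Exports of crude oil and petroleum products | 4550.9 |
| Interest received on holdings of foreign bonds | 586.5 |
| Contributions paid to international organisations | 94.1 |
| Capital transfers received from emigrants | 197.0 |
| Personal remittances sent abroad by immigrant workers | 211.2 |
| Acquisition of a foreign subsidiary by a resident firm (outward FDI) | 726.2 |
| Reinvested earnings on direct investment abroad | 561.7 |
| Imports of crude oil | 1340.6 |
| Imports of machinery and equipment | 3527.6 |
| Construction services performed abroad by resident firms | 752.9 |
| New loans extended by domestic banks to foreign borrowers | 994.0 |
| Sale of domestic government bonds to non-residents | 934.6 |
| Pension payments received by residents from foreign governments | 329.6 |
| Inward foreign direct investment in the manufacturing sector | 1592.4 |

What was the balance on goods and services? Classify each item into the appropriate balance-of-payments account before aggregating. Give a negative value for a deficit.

Goods: -3527.6 + 4550.9 - 1340.6 = -317.3
Services: 752.9
Trade balance = -317.3 + 752.9 = 435.6
(Excluded from the trade balance — primary income: compensation earned by residents employed abroad 257.7, interest received on holdings of foreign bonds 586.5, reinvested earnings on direct investment abroad 561.7; secondary income: contributions paid to international organisations 94.1, personal remittances sent abroad by immigrant workers 211.2, pension payments received by residents from foreign governments 329.6; capital account: capital transfers received from emigrants 197.0; financial account: acquisition of a foreign subsidiary by a resident firm (outward FDI) 726.2, new loans extended by domestic banks to foreign borrowers 994.0, sale of domestic government bonds to non-residents 934.6, inward foreign direct investment in the manufacturing sector 1592.4.)

435.6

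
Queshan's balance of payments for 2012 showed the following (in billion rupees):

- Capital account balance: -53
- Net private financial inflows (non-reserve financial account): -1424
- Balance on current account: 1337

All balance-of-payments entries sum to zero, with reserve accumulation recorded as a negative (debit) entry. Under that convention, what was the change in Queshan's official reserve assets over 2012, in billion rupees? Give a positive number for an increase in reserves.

-140

Official reserve transactions balance = -(1337 + (-53) + (-1424)) = 140
An accumulation of reserves is recorded as a debit (negative entry), so the change in the stock of reserves is the negative of that balance.
Change in official reserves = -(140) = -140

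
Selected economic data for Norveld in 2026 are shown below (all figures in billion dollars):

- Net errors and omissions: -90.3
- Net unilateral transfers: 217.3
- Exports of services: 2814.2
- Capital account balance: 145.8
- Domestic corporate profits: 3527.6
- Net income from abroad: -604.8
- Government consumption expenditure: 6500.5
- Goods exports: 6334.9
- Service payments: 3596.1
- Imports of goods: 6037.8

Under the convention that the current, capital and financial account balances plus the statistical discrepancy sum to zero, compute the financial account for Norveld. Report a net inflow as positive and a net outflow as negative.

Goods balance = 6334.9 - 6037.8 = 297.1
Services balance = 2814.2 - 3596.1 = -781.9
Trade balance (goods + services) = 297.1 + (-781.9) = -484.8
Net primary income = -604.8
Net secondary income = 217.3
Current account = -484.8 + (-604.8) + 217.3 = -872.3
Financial account = -(-872.3 + 145.8 + (-90.3)) = 816.8

816.8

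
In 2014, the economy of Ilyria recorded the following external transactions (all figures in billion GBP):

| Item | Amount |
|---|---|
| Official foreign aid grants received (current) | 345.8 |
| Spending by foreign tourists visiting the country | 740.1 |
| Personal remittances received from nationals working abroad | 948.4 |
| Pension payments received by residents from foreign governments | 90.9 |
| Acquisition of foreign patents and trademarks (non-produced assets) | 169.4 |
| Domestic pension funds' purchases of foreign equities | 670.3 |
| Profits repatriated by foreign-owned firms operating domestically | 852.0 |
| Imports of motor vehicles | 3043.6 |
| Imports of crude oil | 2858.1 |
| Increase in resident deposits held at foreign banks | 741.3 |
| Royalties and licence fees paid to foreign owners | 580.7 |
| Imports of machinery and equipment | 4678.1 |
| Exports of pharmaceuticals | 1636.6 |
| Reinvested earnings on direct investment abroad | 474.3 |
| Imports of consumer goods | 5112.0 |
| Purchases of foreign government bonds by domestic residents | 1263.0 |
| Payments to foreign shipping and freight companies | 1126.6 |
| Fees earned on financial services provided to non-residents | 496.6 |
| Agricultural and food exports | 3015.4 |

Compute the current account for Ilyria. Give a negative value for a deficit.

-10503.0

Goods: 3015.4 - 5112.0 - 2858.1 - 4678.1 + 1636.6 - 3043.6 = -11039.8
Services: 740.1 + 496.6 - 1126.6 - 580.7 = -470.6
Primary income: 474.3 - 852.0 = -377.7
Secondary income: 90.9 + 948.4 + 345.8 = 1385.1
Current account = (-11039.8) + (-470.6) + (-377.7) + 1385.1 = -10503.0
(Excluded from the current account — capital account: acquisition of foreign patents and trademarks (non-produced assets) 169.4; financial account: domestic pension funds' purchases of foreign equities 670.3, increase in resident deposits held at foreign banks 741.3, purchases of foreign government bonds by domestic residents 1263.0.)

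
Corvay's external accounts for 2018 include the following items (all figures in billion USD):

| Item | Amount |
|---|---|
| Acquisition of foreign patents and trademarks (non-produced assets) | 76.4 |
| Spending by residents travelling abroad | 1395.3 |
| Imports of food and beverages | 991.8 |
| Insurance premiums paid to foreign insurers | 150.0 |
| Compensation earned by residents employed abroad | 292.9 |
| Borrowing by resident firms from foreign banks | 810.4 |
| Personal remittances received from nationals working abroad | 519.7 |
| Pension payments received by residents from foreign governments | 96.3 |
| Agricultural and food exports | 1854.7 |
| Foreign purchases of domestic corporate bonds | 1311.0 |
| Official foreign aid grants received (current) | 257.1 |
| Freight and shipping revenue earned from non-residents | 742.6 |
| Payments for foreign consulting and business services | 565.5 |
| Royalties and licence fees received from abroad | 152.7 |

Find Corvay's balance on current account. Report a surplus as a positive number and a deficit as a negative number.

Goods: 1854.7 - 991.8 = 862.9
Services: 152.7 - 1395.3 - 150.0 - 565.5 + 742.6 = -1215.5
Primary income: 292.9
Secondary income: 519.7 + 257.1 + 96.3 = 873.1
Current account = 862.9 + (-1215.5) + 292.9 + 873.1 = 813.4
(Excluded from the current account — capital account: acquisition of foreign patents and trademarks (non-produced assets) 76.4; financial account: borrowing by resident firms from foreign banks 810.4, foreign purchases of domestic corporate bonds 1311.0.)

813.4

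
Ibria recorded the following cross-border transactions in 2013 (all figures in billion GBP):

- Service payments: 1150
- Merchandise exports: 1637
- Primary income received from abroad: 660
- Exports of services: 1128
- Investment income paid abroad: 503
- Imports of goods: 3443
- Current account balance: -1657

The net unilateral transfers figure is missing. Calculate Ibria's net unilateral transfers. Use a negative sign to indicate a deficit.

Current account = goods balance + services balance + net primary income + net secondary income
Sum of the known components = -1671
Net unilateral transfers = CA - (known components) = -1657 - (-1671) = 14

14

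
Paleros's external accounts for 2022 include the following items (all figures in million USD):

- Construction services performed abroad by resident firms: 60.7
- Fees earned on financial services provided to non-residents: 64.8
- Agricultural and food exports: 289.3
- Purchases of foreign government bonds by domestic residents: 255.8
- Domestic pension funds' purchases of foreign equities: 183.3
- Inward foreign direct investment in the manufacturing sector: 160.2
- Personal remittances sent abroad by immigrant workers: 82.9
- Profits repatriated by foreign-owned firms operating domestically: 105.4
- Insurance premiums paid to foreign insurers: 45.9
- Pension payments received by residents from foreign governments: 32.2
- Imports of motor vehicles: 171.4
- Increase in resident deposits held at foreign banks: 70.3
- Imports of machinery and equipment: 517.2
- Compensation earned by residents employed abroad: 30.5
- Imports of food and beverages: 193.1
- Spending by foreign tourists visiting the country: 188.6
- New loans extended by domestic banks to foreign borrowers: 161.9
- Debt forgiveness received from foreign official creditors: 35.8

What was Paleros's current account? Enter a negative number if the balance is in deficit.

Goods: -193.1 - 171.4 + 289.3 - 517.2 = -592.4
Services: 60.7 - 45.9 + 188.6 + 64.8 = 268.2
Primary income: -105.4 + 30.5 = -74.9
Secondary income: 32.2 - 82.9 = -50.7
Current account = (-592.4) + 268.2 + (-74.9) + (-50.7) = -449.8
(Excluded from the current account — financial account: purchases of foreign government bonds by domestic residents 255.8, domestic pension funds' purchases of foreign equities 183.3, inward foreign direct investment in the manufacturing sector 160.2, increase in resident deposits held at foreign banks 70.3, new loans extended by domestic banks to foreign borrowers 161.9; capital account: debt forgiveness received from foreign official creditors 35.8.)

-449.8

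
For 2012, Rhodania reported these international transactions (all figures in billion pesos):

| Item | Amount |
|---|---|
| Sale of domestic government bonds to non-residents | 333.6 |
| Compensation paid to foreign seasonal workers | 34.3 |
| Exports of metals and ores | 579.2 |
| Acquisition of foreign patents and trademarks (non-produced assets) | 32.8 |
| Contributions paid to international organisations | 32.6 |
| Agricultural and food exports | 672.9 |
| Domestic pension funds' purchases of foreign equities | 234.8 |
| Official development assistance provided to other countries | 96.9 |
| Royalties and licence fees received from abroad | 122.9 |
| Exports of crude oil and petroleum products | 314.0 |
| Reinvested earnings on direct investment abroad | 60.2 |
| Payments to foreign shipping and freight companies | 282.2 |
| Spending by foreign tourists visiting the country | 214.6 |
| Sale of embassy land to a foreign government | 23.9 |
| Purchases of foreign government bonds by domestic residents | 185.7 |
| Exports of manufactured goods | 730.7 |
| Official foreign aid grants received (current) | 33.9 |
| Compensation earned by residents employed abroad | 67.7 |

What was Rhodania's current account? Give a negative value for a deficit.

2350.1

Goods: 672.9 + 314.0 + 730.7 + 579.2 = 2296.8
Services: 122.9 + 214.6 - 282.2 = 55.3
Primary income: 60.2 - 34.3 + 67.7 = 93.6
Secondary income: 33.9 - 32.6 - 96.9 = -95.6
Current account = 2296.8 + 55.3 + 93.6 + (-95.6) = 2350.1
(Excluded from the current account — financial account: sale of domestic government bonds to non-residents 333.6, domestic pension funds' purchases of foreign equities 234.8, purchases of foreign government bonds by domestic residents 185.7; capital account: acquisition of foreign patents and trademarks (non-produced assets) 32.8, sale of embassy land to a foreign government 23.9.)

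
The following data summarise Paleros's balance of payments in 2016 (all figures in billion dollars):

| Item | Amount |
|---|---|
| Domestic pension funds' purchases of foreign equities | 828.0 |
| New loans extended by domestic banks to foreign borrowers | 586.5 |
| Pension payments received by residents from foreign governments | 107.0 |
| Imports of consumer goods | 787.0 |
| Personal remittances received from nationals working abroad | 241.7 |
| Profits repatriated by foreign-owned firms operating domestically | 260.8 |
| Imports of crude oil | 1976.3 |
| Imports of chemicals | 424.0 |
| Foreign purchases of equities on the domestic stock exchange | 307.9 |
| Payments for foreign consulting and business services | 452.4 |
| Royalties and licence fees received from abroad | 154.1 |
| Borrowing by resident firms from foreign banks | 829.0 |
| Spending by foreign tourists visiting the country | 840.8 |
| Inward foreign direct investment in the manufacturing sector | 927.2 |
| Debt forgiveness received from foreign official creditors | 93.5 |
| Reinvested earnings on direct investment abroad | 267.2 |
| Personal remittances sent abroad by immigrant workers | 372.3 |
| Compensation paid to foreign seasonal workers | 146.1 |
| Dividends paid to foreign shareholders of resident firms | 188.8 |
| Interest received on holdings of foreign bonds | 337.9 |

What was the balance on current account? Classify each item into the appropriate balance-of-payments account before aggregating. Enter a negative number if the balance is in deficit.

Goods: -787.0 - 1976.3 - 424.0 = -3187.3
Services: -452.4 + 154.1 + 840.8 = 542.5
Primary income: -260.8 + 267.2 + 337.9 - 146.1 - 188.8 = 9.4
Secondary income: -372.3 + 241.7 + 107.0 = -23.6
Current account = (-3187.3) + 542.5 + 9.4 + (-23.6) = -2659.0
(Excluded from the current account — financial account: domestic pension funds' purchases of foreign equities 828.0, new loans extended by domestic banks to foreign borrowers 586.5, foreign purchases of equities on the domestic stock exchange 307.9, borrowing by resident firms from foreign banks 829.0, inward foreign direct investment in the manufacturing sector 927.2; capital account: debt forgiveness received from foreign official creditors 93.5.)

-2659.0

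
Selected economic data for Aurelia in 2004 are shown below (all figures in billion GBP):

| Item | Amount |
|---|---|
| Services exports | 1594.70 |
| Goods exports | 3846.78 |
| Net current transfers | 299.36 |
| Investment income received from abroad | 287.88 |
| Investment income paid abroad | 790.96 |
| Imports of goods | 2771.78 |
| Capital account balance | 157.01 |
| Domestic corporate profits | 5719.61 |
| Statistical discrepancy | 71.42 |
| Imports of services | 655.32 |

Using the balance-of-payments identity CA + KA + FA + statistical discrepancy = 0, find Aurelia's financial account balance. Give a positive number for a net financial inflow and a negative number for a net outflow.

-2039.09

Goods balance = 3846.78 - 2771.78 = 1075.00
Services balance = 1594.70 - 655.32 = 939.38
Trade balance (goods + services) = 1075.00 + 939.38 = 2014.38
Net primary income = 287.88 - 790.96 = -503.08
Net secondary income = 299.36
Current account = 2014.38 + (-503.08) + 299.36 = 1810.66
Financial account = -(1810.66 + 157.01 + 71.42) = -2039.09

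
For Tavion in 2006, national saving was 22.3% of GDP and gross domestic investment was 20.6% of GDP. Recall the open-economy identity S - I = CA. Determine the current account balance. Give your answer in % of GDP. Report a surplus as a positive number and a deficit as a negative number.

1.7

CA = S - I = 22.3 - 20.6 = 1.7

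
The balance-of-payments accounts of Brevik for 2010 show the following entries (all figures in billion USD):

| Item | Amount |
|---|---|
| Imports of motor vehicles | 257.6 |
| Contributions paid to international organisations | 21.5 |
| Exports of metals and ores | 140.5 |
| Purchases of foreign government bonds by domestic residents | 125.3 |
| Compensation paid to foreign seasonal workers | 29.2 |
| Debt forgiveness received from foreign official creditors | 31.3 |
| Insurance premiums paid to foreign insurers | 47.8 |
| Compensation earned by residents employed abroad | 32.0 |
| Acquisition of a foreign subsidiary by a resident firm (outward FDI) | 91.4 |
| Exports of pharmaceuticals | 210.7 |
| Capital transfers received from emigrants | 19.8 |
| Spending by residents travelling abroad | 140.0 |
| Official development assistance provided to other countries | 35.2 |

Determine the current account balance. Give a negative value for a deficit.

Goods: 210.7 - 257.6 + 140.5 = 93.6
Services: -47.8 - 140.0 = -187.8
Primary income: 32.0 - 29.2 = 2.8
Secondary income: -21.5 - 35.2 = -56.7
Current account = 93.6 + (-187.8) + 2.8 + (-56.7) = -148.1
(Excluded from the current account — financial account: purchases of foreign government bonds by domestic residents 125.3, acquisition of a foreign subsidiary by a resident firm (outward FDI) 91.4; capital account: debt forgiveness received from foreign official creditors 31.3, capital transfers received from emigrants 19.8.)

-148.1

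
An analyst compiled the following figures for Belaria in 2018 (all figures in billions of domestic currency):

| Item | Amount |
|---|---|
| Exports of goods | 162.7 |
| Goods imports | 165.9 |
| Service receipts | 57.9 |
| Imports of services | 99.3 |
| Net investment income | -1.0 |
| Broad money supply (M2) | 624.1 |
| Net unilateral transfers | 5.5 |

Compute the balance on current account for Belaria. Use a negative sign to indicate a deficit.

Goods balance = 162.7 - 165.9 = -3.2
Services balance = 57.9 - 99.3 = -41.4
Trade balance (goods + services) = -3.2 + (-41.4) = -44.6
Net primary income = -1.0
Net secondary income = 5.5
Current account = -44.6 + (-1.0) + 5.5 = -40.1

-40.1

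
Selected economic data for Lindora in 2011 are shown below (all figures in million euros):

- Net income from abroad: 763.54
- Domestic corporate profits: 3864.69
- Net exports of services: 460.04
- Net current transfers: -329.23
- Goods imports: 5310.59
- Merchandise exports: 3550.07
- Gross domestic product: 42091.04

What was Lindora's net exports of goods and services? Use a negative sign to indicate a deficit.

-1300.48

Goods balance = 3550.07 - 5310.59 = -1760.52
Services balance = 460.04
Trade balance (goods + services) = -1760.52 + 460.04 = -1300.48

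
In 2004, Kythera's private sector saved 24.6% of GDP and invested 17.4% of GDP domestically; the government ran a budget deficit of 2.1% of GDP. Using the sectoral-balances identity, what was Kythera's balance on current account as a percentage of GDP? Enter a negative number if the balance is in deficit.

By the sectoral-balances identity, CA = (S_private - I) + (T - G).
Private balance = 24.6 - 17.4 = 7.2
Government balance (T - G) = -2.1
CA = 7.2 + (-2.1) = 5.1

5.1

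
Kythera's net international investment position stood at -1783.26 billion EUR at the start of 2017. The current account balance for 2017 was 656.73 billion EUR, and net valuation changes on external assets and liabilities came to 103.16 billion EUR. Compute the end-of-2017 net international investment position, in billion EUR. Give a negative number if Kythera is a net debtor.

-1023.37

Change in NIIP = current account + net valuation change = 656.73 + 103.16 = 759.89
End-of-year NIIP = -1783.26 + 759.89 = -1023.37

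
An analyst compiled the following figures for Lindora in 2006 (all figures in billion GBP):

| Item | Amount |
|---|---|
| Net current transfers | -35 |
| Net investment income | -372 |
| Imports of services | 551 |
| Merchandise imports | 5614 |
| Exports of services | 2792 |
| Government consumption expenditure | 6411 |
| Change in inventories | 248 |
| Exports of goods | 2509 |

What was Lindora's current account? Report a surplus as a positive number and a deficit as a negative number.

Goods balance = 2509 - 5614 = -3105
Services balance = 2792 - 551 = 2241
Trade balance (goods + services) = -3105 + 2241 = -864
Net primary income = -372
Net secondary income = -35
Current account = -864 + (-372) + (-35) = -1271

-1271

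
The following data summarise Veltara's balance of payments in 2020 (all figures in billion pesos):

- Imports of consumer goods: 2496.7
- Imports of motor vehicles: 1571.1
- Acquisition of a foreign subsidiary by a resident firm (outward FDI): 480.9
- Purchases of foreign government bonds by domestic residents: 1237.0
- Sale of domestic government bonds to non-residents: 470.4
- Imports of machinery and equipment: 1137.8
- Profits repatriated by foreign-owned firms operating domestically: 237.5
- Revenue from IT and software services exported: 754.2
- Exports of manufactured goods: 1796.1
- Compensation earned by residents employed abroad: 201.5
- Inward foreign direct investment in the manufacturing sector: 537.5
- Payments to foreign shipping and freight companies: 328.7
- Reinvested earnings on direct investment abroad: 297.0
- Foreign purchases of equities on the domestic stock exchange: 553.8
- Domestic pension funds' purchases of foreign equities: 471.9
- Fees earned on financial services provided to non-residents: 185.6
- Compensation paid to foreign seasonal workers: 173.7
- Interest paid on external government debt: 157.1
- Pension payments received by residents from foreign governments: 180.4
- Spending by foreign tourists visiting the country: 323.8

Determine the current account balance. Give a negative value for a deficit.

-2364.0

Goods: 1796.1 - 2496.7 - 1137.8 - 1571.1 = -3409.5
Services: -328.7 + 323.8 + 754.2 + 185.6 = 934.9
Primary income: -237.5 - 157.1 + 297.0 + 201.5 - 173.7 = -69.8
Secondary income: 180.4
Current account = (-3409.5) + 934.9 + (-69.8) + 180.4 = -2364.0
(Excluded from the current account — financial account: acquisition of a foreign subsidiary by a resident firm (outward FDI) 480.9, purchases of foreign government bonds by domestic residents 1237.0, sale of domestic government bonds to non-residents 470.4, inward foreign direct investment in the manufacturing sector 537.5, foreign purchases of equities on the domestic stock exchange 553.8, domestic pension funds' purchases of foreign equities 471.9.)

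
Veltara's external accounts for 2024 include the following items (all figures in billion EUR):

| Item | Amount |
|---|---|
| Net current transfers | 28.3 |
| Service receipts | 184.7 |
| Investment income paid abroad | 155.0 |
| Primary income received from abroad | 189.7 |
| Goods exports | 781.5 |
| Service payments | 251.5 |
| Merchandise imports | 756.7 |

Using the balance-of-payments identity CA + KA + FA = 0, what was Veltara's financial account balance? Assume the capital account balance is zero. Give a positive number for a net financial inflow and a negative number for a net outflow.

Goods balance = 781.5 - 756.7 = 24.8
Services balance = 184.7 - 251.5 = -66.8
Trade balance (goods + services) = 24.8 + (-66.8) = -42.0
Net primary income = 189.7 - 155.0 = 34.7
Net secondary income = 28.3
Current account = -42.0 + 34.7 + 28.3 = 21.0
Financial account = -(21.0) = -21.0

-21.0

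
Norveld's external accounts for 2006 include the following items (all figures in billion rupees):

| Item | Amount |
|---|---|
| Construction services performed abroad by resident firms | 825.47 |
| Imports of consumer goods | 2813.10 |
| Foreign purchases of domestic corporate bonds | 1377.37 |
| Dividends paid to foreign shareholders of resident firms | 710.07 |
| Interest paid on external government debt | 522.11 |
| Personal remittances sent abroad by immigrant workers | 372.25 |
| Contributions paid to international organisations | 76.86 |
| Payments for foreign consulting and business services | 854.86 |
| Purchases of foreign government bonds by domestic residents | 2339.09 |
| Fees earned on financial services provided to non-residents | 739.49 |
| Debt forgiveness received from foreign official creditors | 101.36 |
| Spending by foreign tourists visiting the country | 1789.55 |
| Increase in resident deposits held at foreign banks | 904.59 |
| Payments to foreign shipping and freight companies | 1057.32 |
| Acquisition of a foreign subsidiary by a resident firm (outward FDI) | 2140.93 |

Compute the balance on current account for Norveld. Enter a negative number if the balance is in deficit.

-3052.06

Goods: -2813.10
Services: -1057.32 - 854.86 + 739.49 + 825.47 + 1789.55 = 1442.33
Primary income: -522.11 - 710.07 = -1232.18
Secondary income: -76.86 - 372.25 = -449.11
Current account = (-2813.10) + 1442.33 + (-1232.18) + (-449.11) = -3052.06
(Excluded from the current account — financial account: foreign purchases of domestic corporate bonds 1377.37, purchases of foreign government bonds by domestic residents 2339.09, increase in resident deposits held at foreign banks 904.59, acquisition of a foreign subsidiary by a resident firm (outward FDI) 2140.93; capital account: debt forgiveness received from foreign official creditors 101.36.)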